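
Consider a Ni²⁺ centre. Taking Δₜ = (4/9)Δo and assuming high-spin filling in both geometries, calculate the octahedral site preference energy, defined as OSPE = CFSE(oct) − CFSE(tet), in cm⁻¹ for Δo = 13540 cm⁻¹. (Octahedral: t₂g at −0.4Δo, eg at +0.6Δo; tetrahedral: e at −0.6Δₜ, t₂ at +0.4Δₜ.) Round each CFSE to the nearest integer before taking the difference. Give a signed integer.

-11434

Ni²⁺: group 10, so d-count = 10 − 2 = 8.
Octahedral high-spin t2g^6 e_g^2: CFSE = -1.2 × 13540 = -16248 cm⁻¹.
In a tetrahedral site the filling is e^4 t2^4: CFSE(tet) = -0.8Δₜ = -0.8 × (4/9)(13540) = -4814 cm⁻¹.
OSPE = CFSE(oct) − CFSE(tet) = -16248 − (-4814) = -11434 cm⁻¹.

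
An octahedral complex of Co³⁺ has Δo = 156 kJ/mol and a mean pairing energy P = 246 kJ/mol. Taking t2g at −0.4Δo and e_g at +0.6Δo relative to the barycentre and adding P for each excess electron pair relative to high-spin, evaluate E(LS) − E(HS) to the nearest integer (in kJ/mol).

180

Co³⁺: group 9, so d-count = 9 − 3 = 6.
High-spin: t2g^4 e_g^2, CFSE = -0.4Δo = -62 kJ/mol.
Low-spin: t2g^6 e_g^0, orbital CFSE = -2.4Δo = -374 kJ/mol; plus 2 excess pairs × P = +492 kJ/mol; total 118 kJ/mol.
The difference is 118 − (-62) = 180 kJ/mol, so high-spin lies lower.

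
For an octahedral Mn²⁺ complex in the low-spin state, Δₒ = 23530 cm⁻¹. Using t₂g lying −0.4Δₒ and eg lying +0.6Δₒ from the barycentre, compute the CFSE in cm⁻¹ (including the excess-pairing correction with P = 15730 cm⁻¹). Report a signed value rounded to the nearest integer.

Mn sits in group 7; removing 2 electrons leaves Mn²⁺ with 7 − 2 = 5 d electrons.
Configuration: t₂g⁵ eg⁰.
Orbital CFSE = 5(-0.4) + 0(0.6) = -2.0Δₒ = -2.0 × 23530 = -47060 cm⁻¹.
Pairing penalty: 2 pairs vs 0 in the high-spin reference → 2 extra × P = 31460 cm⁻¹.
Net CFSE = -47060 + 31460 = -15600 cm⁻¹.

-15600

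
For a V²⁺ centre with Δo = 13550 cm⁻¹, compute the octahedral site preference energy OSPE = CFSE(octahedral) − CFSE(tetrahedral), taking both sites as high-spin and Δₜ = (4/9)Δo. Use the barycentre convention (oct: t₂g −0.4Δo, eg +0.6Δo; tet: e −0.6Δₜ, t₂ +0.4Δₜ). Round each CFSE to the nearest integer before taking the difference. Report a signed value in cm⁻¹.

V is in group 5, so V²⁺ is d³ (5 − 2 = 3).
In an octahedral site d³ (HS) is t₂g³ eg⁰, giving CFSE(oct) = -1.2Δo = -16260 cm⁻¹.
Tetrahedral e² t₂¹ gives -0.8Δₜ = -0.8 × (4/9) × 13550 = -4818 cm⁻¹.
OSPE = CFSE(oct) − CFSE(tet) = -16260 − (-4818) = -11442 cm⁻¹.

-11442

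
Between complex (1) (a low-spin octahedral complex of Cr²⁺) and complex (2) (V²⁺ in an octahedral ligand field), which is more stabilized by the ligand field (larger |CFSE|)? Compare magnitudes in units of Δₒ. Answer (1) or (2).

(1)

(1): Cr is in group 6, so Cr²⁺ is d⁴ (6 − 2 = 4); t₂g⁴ eg⁰, CFSE = -1.6Δₒ.
(2): Group 5 minus oxidation state +2 gives a d³ configuration for V²⁺; t₂g³ eg⁰, CFSE = -1.2Δₒ.
So (1) has the larger |CFSE|.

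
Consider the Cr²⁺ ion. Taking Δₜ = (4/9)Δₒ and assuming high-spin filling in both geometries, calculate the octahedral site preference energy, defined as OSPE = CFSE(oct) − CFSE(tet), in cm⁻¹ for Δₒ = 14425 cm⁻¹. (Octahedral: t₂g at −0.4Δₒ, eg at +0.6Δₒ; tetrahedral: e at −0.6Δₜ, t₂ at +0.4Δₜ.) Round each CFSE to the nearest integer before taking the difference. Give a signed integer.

-6091

Cr²⁺: group 6, so d-count = 6 − 2 = 4.
In an octahedral site d⁴ (HS) is t₂g³ eg¹, giving CFSE(oct) = -0.6Δₒ = -8655 cm⁻¹.
In a tetrahedral site the filling is e² t₂²: CFSE(tet) = -0.4Δₜ = -0.4 × (4/9)(14425) = -2564 cm⁻¹.
OSPE = -8655 − (-2564) = -6091 cm⁻¹.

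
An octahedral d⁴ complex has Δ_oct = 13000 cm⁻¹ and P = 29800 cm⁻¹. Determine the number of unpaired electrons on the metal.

Here Δ_oct < P (13000 < 29800), so the high-spin state is favoured.
Filling d⁴ accordingly: t2g^3 e_g^1.
Unpaired electrons: 4.

4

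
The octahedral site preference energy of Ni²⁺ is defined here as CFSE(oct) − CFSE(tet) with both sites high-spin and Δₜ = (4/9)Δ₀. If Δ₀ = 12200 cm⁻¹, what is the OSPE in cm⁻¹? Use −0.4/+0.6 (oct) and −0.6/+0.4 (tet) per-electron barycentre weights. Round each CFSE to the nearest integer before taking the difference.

-10302

Ni sits in group 10; removing 2 electrons leaves Ni²⁺ with 10 − 2 = 8 d electrons.
In an octahedral site d⁸ (HS) is t2g^6 e_g^2, giving CFSE(oct) = -1.2Δ₀ = -14640 cm⁻¹.
Tetrahedral: e^4 t2^4, CFSE = 4(−0.6) + 4(+0.4) = -0.8Δₜ = -0.8 × (4/9) × 12200 = -4338 cm⁻¹.
OSPE = -14640 − (-4338) = -10302 cm⁻¹.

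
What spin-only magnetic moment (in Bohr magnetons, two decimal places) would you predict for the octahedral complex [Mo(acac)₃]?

3.87 Bohr magnetons

Each acac⁻ contributes -1; 3 × (-1) = -3. With overall charge +0, Mo is in the +3 oxidation state.
Mo sits in group 6; removing 3 electrons leaves Mo³⁺ with 6 − 3 = 3 d electrons.
Configuration: t₂g³ eg⁰ → 3 unpaired electrons.
μ(spin-only) = √[3(3+2)] = √15 ≈ 3.87 Bohr magnetons.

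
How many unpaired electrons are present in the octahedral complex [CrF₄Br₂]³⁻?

Ligand charges: 4×(-1) from F⁻ and 2×(-1) from Br⁻ sum to -6; with overall charge -3, Cr is +3.
Cr is in group 6, so Cr³⁺ is d³ (6 − 3 = 3).
Configuration: t₂g³ eg⁰, giving 3 unpaired electrons.

3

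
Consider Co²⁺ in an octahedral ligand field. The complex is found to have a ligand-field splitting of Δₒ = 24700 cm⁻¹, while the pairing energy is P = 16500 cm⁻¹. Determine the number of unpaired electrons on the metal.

Co sits in group 9; removing 2 electrons leaves Co²⁺ with 9 − 2 = 7 d electrons.
Δₒ > P, so pairing is preferred: the ground state is low-spin.
Filling d⁷ accordingly: t₂g⁶ eg¹.
Unpaired electrons: 1.

1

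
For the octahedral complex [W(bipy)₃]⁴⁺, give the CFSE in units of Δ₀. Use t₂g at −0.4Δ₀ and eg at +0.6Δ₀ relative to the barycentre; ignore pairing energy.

bipy is neutral, so the +4 overall charge sits on W: oxidation state +4.
W is in group 6, so W⁴⁺ is d² (6 − 4 = 2).
Configuration: t₂g² eg⁰.
CFSE = 2(-0.4Δ₀) + 0(0.6Δ₀) = -0.8Δ₀ + 0.0Δ₀ = -0.8Δ₀.

-0.8 Δ₀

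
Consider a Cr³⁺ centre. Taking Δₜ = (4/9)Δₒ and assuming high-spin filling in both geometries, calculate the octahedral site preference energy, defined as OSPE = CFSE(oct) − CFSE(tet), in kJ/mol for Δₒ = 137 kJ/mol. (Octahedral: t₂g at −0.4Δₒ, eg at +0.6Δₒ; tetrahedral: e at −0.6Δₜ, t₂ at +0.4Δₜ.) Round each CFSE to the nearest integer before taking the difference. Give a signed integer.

Cr sits in group 6; removing 3 electrons leaves Cr³⁺ with 6 − 3 = 3 d electrons.
Octahedral high-spin t2g^3 e_g^0: CFSE = -1.2 × 137 = -164 kJ/mol.
In a tetrahedral site the filling is e^2 t2^1: CFSE(tet) = -0.8Δₜ = -0.8 × (4/9)(137) = -49 kJ/mol.
OSPE = -164 − (-49) = -115 kJ/mol.

-115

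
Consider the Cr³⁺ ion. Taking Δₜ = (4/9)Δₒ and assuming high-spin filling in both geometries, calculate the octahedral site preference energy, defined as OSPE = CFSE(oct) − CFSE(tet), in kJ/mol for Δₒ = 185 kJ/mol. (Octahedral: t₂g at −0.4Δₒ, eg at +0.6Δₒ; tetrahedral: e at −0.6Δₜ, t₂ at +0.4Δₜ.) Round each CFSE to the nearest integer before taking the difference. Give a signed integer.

-156

Cr³⁺: group 6, so d-count = 6 − 3 = 3.
Octahedral (high-spin): t₂g³ eg⁰, CFSE = 3(−0.4) + 0(+0.6) = -1.2Δₒ = -1.2 × 185 = -222 kJ/mol.
Tetrahedral e² t₂¹ gives -0.8Δₜ = -0.8 × (4/9) × 185 = -66 kJ/mol.
OSPE = CFSE(oct) − CFSE(tet) = -222 − (-66) = -156 kJ/mol.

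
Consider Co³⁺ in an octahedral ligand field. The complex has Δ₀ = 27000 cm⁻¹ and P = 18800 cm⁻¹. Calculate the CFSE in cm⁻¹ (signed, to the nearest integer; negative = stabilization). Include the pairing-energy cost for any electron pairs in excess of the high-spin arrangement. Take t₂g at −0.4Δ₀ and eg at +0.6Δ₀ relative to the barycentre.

Co³⁺: group 9, so d-count = 9 − 3 = 6.
Since Δ₀ = 27000 cm⁻¹ > P = 18800 cm⁻¹, the complex adopts the low-spin configuration.
Configuration: t₂g⁶ eg⁰.
Orbital CFSE = -2.4Δ₀ = -2.4 × 27000 = -64800 cm⁻¹.
Excess pairs vs high-spin: 3 − 1 = 2; pairing cost = +37600 cm⁻¹.
Net CFSE = -64800 + 37600 = -27200 cm⁻¹.

-27200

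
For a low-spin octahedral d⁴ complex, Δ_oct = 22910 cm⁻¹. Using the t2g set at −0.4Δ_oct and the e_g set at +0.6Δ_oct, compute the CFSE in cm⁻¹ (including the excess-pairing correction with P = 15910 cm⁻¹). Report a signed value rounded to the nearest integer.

Electron filling gives t2g^4 e_g^0.
Orbital CFSE = 4(-0.4) + 0(0.6) = -1.6Δ_oct = -1.6 × 22910 = -36656 cm⁻¹.
Pairing penalty: 1 pair vs 0 in the high-spin reference → 1 extra × P = 15910 cm⁻¹.
Overall CFSE = -36656 + 15910 = -20746 cm⁻¹.

-20746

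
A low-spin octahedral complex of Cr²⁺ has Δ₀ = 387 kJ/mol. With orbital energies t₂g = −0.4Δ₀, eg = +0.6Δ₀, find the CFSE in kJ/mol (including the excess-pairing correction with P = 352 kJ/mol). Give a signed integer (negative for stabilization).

Group 6 minus oxidation state +2 gives a d⁴ configuration for Cr²⁺.
The d⁴ electrons fill as t₂g⁴ eg⁰.
Orbital CFSE = 4(-0.4) + 0(0.6) = -1.6Δ₀ = -1.6 × 387 = -619 kJ/mol.
Pairing penalty: 1 pair vs 0 in the high-spin reference → 1 extra × P = 352 kJ/mol.
Overall CFSE = -619 + 352 = -267 kJ/mol.

-267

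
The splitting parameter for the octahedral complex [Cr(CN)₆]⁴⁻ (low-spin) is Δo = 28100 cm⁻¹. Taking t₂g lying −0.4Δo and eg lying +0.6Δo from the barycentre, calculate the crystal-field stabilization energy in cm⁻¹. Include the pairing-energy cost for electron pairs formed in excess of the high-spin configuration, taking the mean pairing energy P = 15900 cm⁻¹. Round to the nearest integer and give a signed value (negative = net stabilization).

-29060

Each CN⁻ contributes -1; 6 × (-1) = -6. With overall charge -4, Cr is in the +2 oxidation state.
Group 6 minus oxidation state +2 gives a d⁴ configuration for Cr²⁺.
The d⁴ electrons fill as t₂g⁴ eg⁰.
The orbital stabilization is -1.6Δo = -1.6 × 28100 = -44960 cm⁻¹.
Pairing penalty: 1 pair vs 0 in the high-spin reference → 1 extra × P = 15900 cm⁻¹.
Overall CFSE = -44960 + 15900 = -29060 cm⁻¹.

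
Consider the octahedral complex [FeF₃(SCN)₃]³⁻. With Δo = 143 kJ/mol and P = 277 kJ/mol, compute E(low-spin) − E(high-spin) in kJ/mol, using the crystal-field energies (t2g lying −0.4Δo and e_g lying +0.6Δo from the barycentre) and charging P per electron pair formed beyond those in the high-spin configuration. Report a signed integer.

Ligand charges: 3×(-1) from F⁻ and 3×(-1) from SCN⁻ sum to -6; with overall charge -3, Fe is +3.
Fe is in group 8, so Fe³⁺ is d⁵ (8 − 3 = 5).
High-spin d⁵ fills as t2g^3 e_g^2 with CFSE 3(−0.4) + 2(+0.6) = 0.0Δo = 0 kJ/mol.
For low-spin the configuration is t2g^5 e_g^0: orbital energy -2.0 × 143 = -286 kJ/mol, and 2 additional pairs relative to high-spin add 554 kJ/mol, giving 268 kJ/mol.
Thus E(LS) − E(HS) = 268 kJ/mol.

268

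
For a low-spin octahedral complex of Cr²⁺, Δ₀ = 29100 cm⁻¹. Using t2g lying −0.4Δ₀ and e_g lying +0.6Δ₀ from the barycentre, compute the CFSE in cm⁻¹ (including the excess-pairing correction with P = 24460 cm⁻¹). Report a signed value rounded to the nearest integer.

-22100

Cr²⁺: group 6, so d-count = 6 − 2 = 4.
The d⁴ electrons fill as t2g^4 e_g^0.
Orbital CFSE = 4(-0.4) + 0(0.6) = -1.6Δ₀ = -1.6 × 29100 = -46560 cm⁻¹.
High-spin d⁴ would be t2g^3 e_g^1 with 0 pairs; low-spin has 1, so 1 excess pair costs +1P = +24460 cm⁻¹.
Net CFSE = -46560 + 24460 = -22100 cm⁻¹.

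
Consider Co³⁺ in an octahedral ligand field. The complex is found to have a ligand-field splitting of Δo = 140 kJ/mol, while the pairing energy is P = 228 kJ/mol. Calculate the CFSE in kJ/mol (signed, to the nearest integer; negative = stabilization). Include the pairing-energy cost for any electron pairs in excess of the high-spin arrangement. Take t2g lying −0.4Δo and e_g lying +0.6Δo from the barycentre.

-56

Co³⁺: group 9, so d-count = 9 − 3 = 6.
Since Δo = 140 kJ/mol < P = 228 kJ/mol, the complex adopts the high-spin configuration.
That gives t2g^4 e_g^2.
Orbital CFSE = -0.4Δo = -0.4 × 140 = -56 kJ/mol.
High-spin has no excess pairs, so no pairing correction applies.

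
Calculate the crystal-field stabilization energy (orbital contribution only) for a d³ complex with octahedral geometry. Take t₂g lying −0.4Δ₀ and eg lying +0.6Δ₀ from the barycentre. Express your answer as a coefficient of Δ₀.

Configuration: t₂g³ eg⁰.
CFSE = 3(-0.4Δ₀) + 0(0.6Δ₀) = -1.2Δ₀ + 0.0Δ₀ = -1.2Δ₀.

-1.2 Δ₀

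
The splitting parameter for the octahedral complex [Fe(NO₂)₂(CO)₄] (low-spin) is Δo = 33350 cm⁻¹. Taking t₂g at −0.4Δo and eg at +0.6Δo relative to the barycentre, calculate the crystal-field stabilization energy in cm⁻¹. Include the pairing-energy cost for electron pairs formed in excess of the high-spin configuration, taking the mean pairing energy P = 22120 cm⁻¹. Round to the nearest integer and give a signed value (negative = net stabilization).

-35800

Ligand charges: 2×(-1) from NO₂⁻ and 4×(+0) from CO sum to -2; with overall charge +0, Fe is +2.
Fe sits in group 8; removing 2 electrons leaves Fe²⁺ with 8 − 2 = 6 d electrons.
Configuration: t₂g⁶ eg⁰.
CFSE(orbital) = 6×(-0.4Δo) + 0×(0.6Δo) = -2.4Δo; with Δo = 33350 cm⁻¹ that is -80040 cm⁻¹.
Pairing penalty: 3 pairs vs 1 in the high-spin reference → 2 extra × P = 44240 cm⁻¹.
Combining: -80040 + 44240 = -35800 cm⁻¹.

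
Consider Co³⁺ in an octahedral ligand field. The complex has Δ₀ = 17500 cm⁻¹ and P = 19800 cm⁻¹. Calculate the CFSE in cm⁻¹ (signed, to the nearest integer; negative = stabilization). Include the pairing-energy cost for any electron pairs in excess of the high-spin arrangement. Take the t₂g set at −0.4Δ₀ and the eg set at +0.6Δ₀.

-7000

Co is in group 9, so Co³⁺ is d⁶ (9 − 3 = 6).
Δ₀ < P, so pairing is avoided: the ground state is high-spin.
That gives t₂g⁴ eg².
Orbital CFSE = -0.4Δ₀ = -0.4 × 17500 = -7000 cm⁻¹.
High-spin has no excess pairs, so no pairing correction applies.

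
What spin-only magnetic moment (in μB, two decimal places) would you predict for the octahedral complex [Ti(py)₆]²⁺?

py is neutral, so the +2 overall charge sits on Ti: oxidation state +2.
Ti²⁺: group 4, so d-count = 4 − 2 = 2.
For octahedral d² the high- and low-spin configurations coincide.
Configuration: t2g^2 e_g^0 → 2 unpaired electrons.
μ(spin-only) = √[2(2+2)] = √8 ≈ 2.83 μB.

2.83 μB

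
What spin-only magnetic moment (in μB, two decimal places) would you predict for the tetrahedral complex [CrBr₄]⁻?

Each Br⁻ contributes -1; 4 × (-1) = -4. With overall charge -1, Cr is in the +3 oxidation state.
Cr is in group 6, so Cr³⁺ is d³ (6 − 3 = 3).
With tetrahedral geometry the complex is necessarily high-spin.
Configuration: e² t₂¹ → 3 unpaired electrons.
μ(spin-only) = √[3(3+2)] = √15 ≈ 3.87 μB.

3.87 μB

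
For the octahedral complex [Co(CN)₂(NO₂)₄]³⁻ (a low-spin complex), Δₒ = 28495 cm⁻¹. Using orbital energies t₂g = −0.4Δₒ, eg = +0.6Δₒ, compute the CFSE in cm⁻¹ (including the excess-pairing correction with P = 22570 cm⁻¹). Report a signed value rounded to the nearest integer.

Ligand charges: 2×(-1) from CN⁻ and 4×(-1) from NO₂⁻ sum to -6; with overall charge -3, Co is +3.
Co is in group 9, so Co³⁺ is d⁶ (9 − 3 = 6).
Configuration: t₂g⁶ eg⁰.
CFSE(orbital) = 6×(-0.4Δₒ) + 0×(0.6Δₒ) = -2.4Δₒ; with Δₒ = 28495 cm⁻¹ that is -68388 cm⁻¹.
Relative to high-spin t₂g⁴ eg² (1 paired), the low-spin configuration has 2 additional pairs, contributing +2 × 22570 = +45140 cm⁻¹.
Net CFSE = -68388 + 45140 = -23248 cm⁻¹.

-23248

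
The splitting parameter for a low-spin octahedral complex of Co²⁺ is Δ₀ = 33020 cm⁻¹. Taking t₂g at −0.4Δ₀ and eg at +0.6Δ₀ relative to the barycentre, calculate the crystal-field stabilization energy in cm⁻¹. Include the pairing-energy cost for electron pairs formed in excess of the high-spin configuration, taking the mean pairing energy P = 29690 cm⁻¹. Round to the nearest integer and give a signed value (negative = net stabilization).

Co is in group 9, so Co²⁺ is d⁷ (9 − 2 = 7).
Electron filling gives t₂g⁶ eg¹.
CFSE(orbital) = 6×(-0.4Δ₀) + 1×(0.6Δ₀) = -1.8Δ₀; with Δ₀ = 33020 cm⁻¹ that is -59436 cm⁻¹.
High-spin d⁷ would be t₂g⁵ eg² with 2 pairs; low-spin has 3, so 1 excess pair costs +1P = +29690 cm⁻¹.
Overall CFSE = -59436 + 29690 = -29746 cm⁻¹.

-29746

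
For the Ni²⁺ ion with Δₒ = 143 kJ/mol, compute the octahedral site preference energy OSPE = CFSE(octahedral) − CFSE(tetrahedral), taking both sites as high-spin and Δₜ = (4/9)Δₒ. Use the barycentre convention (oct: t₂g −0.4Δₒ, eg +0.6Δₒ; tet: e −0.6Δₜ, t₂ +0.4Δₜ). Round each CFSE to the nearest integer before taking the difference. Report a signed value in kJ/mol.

Ni²⁺: group 10, so d-count = 10 − 2 = 8.
Octahedral (high-spin): t₂g⁶ eg², CFSE = 6(−0.4) + 2(+0.6) = -1.2Δₒ = -1.2 × 143 = -172 kJ/mol.
Tetrahedral e⁴ t₂⁴ gives -0.8Δₜ = -0.8 × (4/9) × 143 = -51 kJ/mol.
OSPE = -172 − (-51) = -121 kJ/mol.

-121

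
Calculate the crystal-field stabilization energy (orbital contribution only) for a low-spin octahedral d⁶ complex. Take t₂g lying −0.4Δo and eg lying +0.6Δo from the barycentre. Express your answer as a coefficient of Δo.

-2.4 Δo

Configuration: t₂g⁶ eg⁰.
CFSE = 6(-0.4Δo) + 0(0.6Δo) = -2.4Δo + 0.0Δo = -2.4Δo.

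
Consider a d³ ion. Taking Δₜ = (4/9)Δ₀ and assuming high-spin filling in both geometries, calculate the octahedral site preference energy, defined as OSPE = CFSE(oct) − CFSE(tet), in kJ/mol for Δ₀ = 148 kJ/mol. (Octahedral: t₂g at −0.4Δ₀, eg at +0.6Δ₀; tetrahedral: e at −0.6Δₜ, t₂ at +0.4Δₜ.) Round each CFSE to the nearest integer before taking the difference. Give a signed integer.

Octahedral (high-spin): t₂g³ eg⁰, CFSE = 3(−0.4) + 0(+0.6) = -1.2Δ₀ = -1.2 × 148 = -178 kJ/mol.
Tetrahedral e² t₂¹ gives -0.8Δₜ = -0.8 × (4/9) × 148 = -53 kJ/mol.
Subtracting, OSPE = -178 − (-53) = -125 kJ/mol.

-125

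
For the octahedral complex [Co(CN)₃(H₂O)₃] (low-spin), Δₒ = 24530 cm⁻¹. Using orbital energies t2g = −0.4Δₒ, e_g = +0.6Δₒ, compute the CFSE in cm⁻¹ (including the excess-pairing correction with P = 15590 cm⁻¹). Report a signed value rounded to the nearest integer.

Ligand charges: 3×(-1) from CN⁻ and 3×(+0) from H₂O sum to -3; with overall charge +0, Co is +3.
Co is in group 9, so Co³⁺ is d⁶ (9 − 3 = 6).
The d⁶ electrons fill as t2g^6 e_g^0.
The orbital stabilization is -2.4Δₒ = -2.4 × 24530 = -58872 cm⁻¹.
Pairing penalty: 3 pairs vs 1 in the high-spin reference → 2 extra × P = 31180 cm⁻¹.
Overall CFSE = -58872 + 31180 = -27692 cm⁻¹.

-27692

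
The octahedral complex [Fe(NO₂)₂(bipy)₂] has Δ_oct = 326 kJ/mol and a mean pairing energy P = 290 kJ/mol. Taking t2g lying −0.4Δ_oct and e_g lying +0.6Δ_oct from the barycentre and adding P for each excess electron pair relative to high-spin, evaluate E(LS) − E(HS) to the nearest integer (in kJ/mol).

-72

Ligand charges: 2×(-1) from NO₂⁻ and 2×(+0) from bipy sum to -2; with overall charge +0, Fe is +2.
Group 8 minus oxidation state +2 gives a d⁶ configuration for Fe²⁺.
High-spin d⁶ fills as t2g^4 e_g^2 with CFSE 4(−0.4) + 2(+0.6) = -0.4Δ_oct = -130 kJ/mol.
Low-spin t2g^6 e_g^0 gives -2.4Δ_oct = -782 kJ/mol, but forming 2 extra pairs costs 2P = 580 kJ/mol, so E(LS) = -782 + 580 = -202 kJ/mol.
The difference is -202 − (-130) = -72 kJ/mol, so low-spin lies lower.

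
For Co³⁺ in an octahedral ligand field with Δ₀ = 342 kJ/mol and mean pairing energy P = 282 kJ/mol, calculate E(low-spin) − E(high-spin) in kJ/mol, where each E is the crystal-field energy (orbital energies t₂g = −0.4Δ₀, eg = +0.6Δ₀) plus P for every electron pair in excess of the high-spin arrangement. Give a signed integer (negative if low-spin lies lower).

-120

Co sits in group 9; removing 3 electrons leaves Co³⁺ with 9 − 3 = 6 d electrons.
In the high-spin limit (t₂g⁴ eg²) the orbital term is -0.4Δ₀ = -137 kJ/mol, with no excess pairing.
For low-spin the configuration is t₂g⁶ eg⁰: orbital energy -2.4 × 342 = -821 kJ/mol, and 2 additional pairs relative to high-spin add 564 kJ/mol, giving -257 kJ/mol.
The difference is -257 − (-137) = -120 kJ/mol, so low-spin lies lower.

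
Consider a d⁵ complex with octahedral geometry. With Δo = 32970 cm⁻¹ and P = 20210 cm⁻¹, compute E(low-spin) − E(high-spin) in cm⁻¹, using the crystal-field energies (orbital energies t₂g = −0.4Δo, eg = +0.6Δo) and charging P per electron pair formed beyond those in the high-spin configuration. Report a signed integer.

High-spin d⁵ fills as t₂g³ eg² with CFSE 3(−0.4) + 2(+0.6) = 0.0Δo = 0 cm⁻¹.
Low-spin: t₂g⁵ eg⁰, orbital CFSE = -2.0Δo = -65940 cm⁻¹; plus 2 excess pairs × P = +40420 cm⁻¹; total -25520 cm⁻¹.
The difference is -25520 − (0) = -25520 cm⁻¹, so low-spin lies lower.

-25520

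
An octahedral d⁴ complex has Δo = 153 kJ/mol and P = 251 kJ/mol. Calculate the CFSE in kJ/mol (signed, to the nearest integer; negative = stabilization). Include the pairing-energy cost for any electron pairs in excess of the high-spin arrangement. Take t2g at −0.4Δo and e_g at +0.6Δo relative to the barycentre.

-92

With Δo < P the complex is high-spin.
Configuration: t2g^3 e_g^1.
Orbital CFSE = -0.6Δo = -0.6 × 153 = -92 kJ/mol.
High-spin has no excess pairs, so no pairing correction applies.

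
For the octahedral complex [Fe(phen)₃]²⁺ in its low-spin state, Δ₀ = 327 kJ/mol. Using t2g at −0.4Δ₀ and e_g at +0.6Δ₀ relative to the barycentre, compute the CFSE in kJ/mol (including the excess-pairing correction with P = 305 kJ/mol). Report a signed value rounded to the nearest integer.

phen is neutral, so the +2 overall charge sits on Fe: oxidation state +2.
Fe sits in group 8; removing 2 electrons leaves Fe²⁺ with 8 − 2 = 6 d electrons.
The d⁶ electrons fill as t2g^6 e_g^0.
Orbital CFSE = 6(-0.4) + 0(0.6) = -2.4Δ₀ = -2.4 × 327 = -785 kJ/mol.
Relative to high-spin t2g^4 e_g^2 (1 paired), the low-spin configuration has 2 additional pairs, contributing +2 × 305 = +610 kJ/mol.
Net CFSE = -785 + 610 = -175 kJ/mol.

-175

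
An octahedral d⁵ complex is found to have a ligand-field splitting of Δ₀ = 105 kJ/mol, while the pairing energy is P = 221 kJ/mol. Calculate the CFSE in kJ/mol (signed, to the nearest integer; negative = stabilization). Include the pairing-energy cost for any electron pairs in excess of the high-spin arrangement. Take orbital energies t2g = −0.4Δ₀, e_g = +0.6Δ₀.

Since Δ₀ = 105 kJ/mol < P = 221 kJ/mol, the complex adopts the high-spin configuration.
Filling d⁵ accordingly: t2g^3 e_g^2.
Orbital CFSE = 0.0Δ₀ = 0.0 × 105 = 0 kJ/mol.
High-spin has no excess pairs, so no pairing correction applies.

0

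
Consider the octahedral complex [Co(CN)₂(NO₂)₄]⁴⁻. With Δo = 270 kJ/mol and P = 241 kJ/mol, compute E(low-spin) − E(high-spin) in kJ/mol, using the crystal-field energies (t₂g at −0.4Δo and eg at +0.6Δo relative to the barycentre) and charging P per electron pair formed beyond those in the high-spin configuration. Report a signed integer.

-29

Ligand charges: 2×(-1) from CN⁻ and 4×(-1) from NO₂⁻ sum to -6; with overall charge -4, Co is +2.
Co is in group 9, so Co²⁺ is d⁷ (9 − 2 = 7).
High-spin d⁷ fills as t₂g⁵ eg² with CFSE 5(−0.4) + 2(+0.6) = -0.8Δo = -216 kJ/mol.
For low-spin the configuration is t₂g⁶ eg¹: orbital energy -1.8 × 270 = -486 kJ/mol, and 1 additional pair relative to high-spin adds 241 kJ/mol, giving -245 kJ/mol.
Thus E(LS) − E(HS) = -29 kJ/mol.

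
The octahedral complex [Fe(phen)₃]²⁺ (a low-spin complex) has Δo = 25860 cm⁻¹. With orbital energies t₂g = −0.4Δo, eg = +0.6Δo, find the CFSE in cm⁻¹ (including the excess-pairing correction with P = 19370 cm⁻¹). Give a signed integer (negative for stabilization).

-23324

phen is neutral, so the +2 overall charge sits on Fe: oxidation state +2.
Group 8 minus oxidation state +2 gives a d⁶ configuration for Fe²⁺.
Electron filling gives t₂g⁶ eg⁰.
CFSE(orbital) = 6×(-0.4Δo) + 0×(0.6Δo) = -2.4Δo; with Δo = 25860 cm⁻¹ that is -62064 cm⁻¹.
Pairing penalty: 3 pairs vs 1 in the high-spin reference → 2 extra × P = 38740 cm⁻¹.
Combining: -62064 + 38740 = -23324 cm⁻¹.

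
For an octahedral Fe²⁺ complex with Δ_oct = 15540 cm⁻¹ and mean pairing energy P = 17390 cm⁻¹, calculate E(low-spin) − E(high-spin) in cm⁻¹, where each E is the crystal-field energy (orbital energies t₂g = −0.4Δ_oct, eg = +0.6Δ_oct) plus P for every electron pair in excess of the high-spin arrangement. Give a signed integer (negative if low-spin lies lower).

3700

Group 8 minus oxidation state +2 gives a d⁶ configuration for Fe²⁺.
High-spin: t₂g⁴ eg², CFSE = -0.4Δ_oct = -6216 cm⁻¹.
Low-spin t₂g⁶ eg⁰ gives -2.4Δ_oct = -37296 cm⁻¹, but forming 2 extra pairs costs 2P = 34780 cm⁻¹, so E(LS) = -37296 + 34780 = -2516 cm⁻¹.
The difference is -2516 − (-6216) = 3700 cm⁻¹, so high-spin lies lower.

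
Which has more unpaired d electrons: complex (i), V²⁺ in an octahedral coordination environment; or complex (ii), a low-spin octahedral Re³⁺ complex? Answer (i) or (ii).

(i): V²⁺: group 5, so d-count = 5 − 2 = 3; t2g^3 e_g^0 → 3 unpaired.
(ii): Group 7 minus oxidation state +3 gives a d⁴ configuration for Re³⁺; t2g^4 e_g^0 → 2 unpaired.
So (i) has more unpaired electrons.

(i)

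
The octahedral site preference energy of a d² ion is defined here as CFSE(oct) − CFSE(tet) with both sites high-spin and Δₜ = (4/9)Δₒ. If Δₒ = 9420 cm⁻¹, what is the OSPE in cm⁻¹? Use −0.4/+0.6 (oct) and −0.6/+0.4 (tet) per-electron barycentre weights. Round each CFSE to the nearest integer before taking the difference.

In an octahedral site d² (HS) is t₂g² eg⁰, giving CFSE(oct) = -0.8Δₒ = -7536 cm⁻¹.
Tetrahedral e² t₂⁰ gives -1.2Δₜ = -1.2 × (4/9) × 9420 = -5024 cm⁻¹.
Subtracting, OSPE = -7536 − (-5024) = -2512 cm⁻¹.

-2512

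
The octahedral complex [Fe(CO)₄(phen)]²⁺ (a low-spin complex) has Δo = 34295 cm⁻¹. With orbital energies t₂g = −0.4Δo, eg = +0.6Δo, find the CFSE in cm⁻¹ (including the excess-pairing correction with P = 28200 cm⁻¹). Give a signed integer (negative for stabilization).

Ligand charges: 4×(+0) from CO and 1×(+0) from phen sum to +0; with overall charge +2, Fe is +2.
Fe sits in group 8; removing 2 electrons leaves Fe²⁺ with 8 − 2 = 6 d electrons.
The d⁶ electrons fill as t₂g⁶ eg⁰.
CFSE(orbital) = 6×(-0.4Δo) + 0×(0.6Δo) = -2.4Δo; with Δo = 34295 cm⁻¹ that is -82308 cm⁻¹.
High-spin d⁶ would be t₂g⁴ eg² with 1 pair; low-spin has 3, so 2 excess pairs cost +2P = +56400 cm⁻¹.
Combining: -82308 + 56400 = -25908 cm⁻¹.

-25908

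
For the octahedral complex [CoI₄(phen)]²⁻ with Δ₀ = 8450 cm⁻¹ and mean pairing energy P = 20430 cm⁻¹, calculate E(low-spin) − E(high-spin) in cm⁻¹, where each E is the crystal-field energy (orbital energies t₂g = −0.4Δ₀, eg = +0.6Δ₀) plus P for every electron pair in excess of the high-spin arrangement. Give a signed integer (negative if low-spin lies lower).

Ligand charges: 4×(-1) from I⁻ and 1×(+0) from phen sum to -4; with overall charge -2, Co is +2.
Group 9 minus oxidation state +2 gives a d⁷ configuration for Co²⁺.
High-spin d⁷ fills as t₂g⁵ eg² with CFSE 5(−0.4) + 2(+0.6) = -0.8Δ₀ = -6760 cm⁻¹.
Low-spin t₂g⁶ eg¹ gives -1.8Δ₀ = -15210 cm⁻¹, but forming 1 extra pair costs 1P = 20430 cm⁻¹, so E(LS) = -15210 + 20430 = 5220 cm⁻¹.
Thus E(LS) − E(HS) = 11980 cm⁻¹.

11980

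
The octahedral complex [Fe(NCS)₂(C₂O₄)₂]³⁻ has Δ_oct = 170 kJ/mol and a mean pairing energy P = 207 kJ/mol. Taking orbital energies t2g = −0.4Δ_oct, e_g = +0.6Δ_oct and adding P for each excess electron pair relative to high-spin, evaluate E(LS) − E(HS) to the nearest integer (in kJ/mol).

74

Ligand charges: 2×(-1) from NCS⁻ and 2×(-2) from C₂O₄²⁻ sum to -6; with overall charge -3, Fe is +3.
Group 8 minus oxidation state +3 gives a d⁵ configuration for Fe³⁺.
In the high-spin limit (t2g^3 e_g^2) the orbital term is 0.0Δ_oct = 0 kJ/mol, with no excess pairing.
For low-spin the configuration is t2g^5 e_g^0: orbital energy -2.0 × 170 = -340 kJ/mol, and 2 additional pairs relative to high-spin add 414 kJ/mol, giving 74 kJ/mol.
Thus E(LS) − E(HS) = 74 kJ/mol.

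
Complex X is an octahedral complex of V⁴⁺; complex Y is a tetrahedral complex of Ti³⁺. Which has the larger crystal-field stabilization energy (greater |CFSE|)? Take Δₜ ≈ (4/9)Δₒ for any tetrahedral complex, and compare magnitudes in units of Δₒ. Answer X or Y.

X: V sits in group 5; removing 4 electrons leaves V⁴⁺ with 5 − 4 = 1 d electrons; t₂g¹ eg⁰, CFSE = -0.4Δₒ.
Y: Ti is in group 4, so Ti³⁺ is d¹ (4 − 3 = 1); Tetrahedral fields are weak (Δₜ ≈ 4/9 Δₒ), so electrons fill high-spin; e¹ t₂⁰, CFSE = -0.6Δₜ ≈ -0.27Δₒ.
So X has the larger |CFSE|.

X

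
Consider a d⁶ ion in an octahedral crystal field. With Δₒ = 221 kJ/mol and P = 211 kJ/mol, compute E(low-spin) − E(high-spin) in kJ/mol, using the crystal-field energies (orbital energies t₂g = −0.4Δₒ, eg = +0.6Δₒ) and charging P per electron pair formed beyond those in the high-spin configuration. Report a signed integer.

-20

In the high-spin limit (t₂g⁴ eg²) the orbital term is -0.4Δₒ = -88 kJ/mol, with no excess pairing.
Low-spin: t₂g⁶ eg⁰, orbital CFSE = -2.4Δₒ = -530 kJ/mol; plus 2 excess pairs × P = +422 kJ/mol; total -108 kJ/mol.
E(LS) − E(HS) = -108 − (-88) = -20 kJ/mol.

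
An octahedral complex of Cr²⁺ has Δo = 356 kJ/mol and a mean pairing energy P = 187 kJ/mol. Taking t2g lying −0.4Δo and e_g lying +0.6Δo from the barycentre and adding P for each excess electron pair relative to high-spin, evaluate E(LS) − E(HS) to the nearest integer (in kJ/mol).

-169

Cr²⁺: group 6, so d-count = 6 − 2 = 4.
High-spin d⁴ fills as t2g^3 e_g^1 with CFSE 3(−0.4) + 1(+0.6) = -0.6Δo = -214 kJ/mol.
For low-spin the configuration is t2g^4 e_g^0: orbital energy -1.6 × 356 = -570 kJ/mol, and 1 additional pair relative to high-spin adds 187 kJ/mol, giving -383 kJ/mol.
Thus E(LS) − E(HS) = -169 kJ/mol.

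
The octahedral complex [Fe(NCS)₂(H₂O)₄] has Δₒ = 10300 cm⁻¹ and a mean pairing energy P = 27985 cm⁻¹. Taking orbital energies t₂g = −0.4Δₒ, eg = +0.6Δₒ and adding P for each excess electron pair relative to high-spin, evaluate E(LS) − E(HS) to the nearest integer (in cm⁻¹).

Ligand charges: 2×(-1) from NCS⁻ and 4×(+0) from H₂O sum to -2; with overall charge +0, Fe is +2.
Fe sits in group 8; removing 2 electrons leaves Fe²⁺ with 8 − 2 = 6 d electrons.
High-spin d⁶ fills as t₂g⁴ eg² with CFSE 4(−0.4) + 2(+0.6) = -0.4Δₒ = -4120 cm⁻¹.
Low-spin: t₂g⁶ eg⁰, orbital CFSE = -2.4Δₒ = -24720 cm⁻¹; plus 2 excess pairs × P = +55970 cm⁻¹; total 31250 cm⁻¹.
Thus E(LS) − E(HS) = 35370 cm⁻¹.

35370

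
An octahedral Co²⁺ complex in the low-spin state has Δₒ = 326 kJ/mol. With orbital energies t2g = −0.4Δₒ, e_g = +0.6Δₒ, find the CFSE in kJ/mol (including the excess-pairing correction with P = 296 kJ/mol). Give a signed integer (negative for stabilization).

-291

Co sits in group 9; removing 2 electrons leaves Co²⁺ with 9 − 2 = 7 d electrons.
Configuration: t2g^6 e_g^1.
The orbital stabilization is -1.8Δₒ = -1.8 × 326 = -587 kJ/mol.
Relative to high-spin t2g^5 e_g^2 (2 paired), the low-spin configuration has 1 additional pair, contributing +1 × 296 = +296 kJ/mol.
Net CFSE = -587 + 296 = -291 kJ/mol.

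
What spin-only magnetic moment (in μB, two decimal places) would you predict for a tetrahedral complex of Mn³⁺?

4.90 μB

Mn is in group 7, so Mn³⁺ is d⁴ (7 − 3 = 4).
Tetrahedral splitting is small, so the complex is high-spin.
Configuration: e² t₂² → 4 unpaired electrons.
μ(spin-only) = √[4(4+2)] = √24 ≈ 4.90 μB.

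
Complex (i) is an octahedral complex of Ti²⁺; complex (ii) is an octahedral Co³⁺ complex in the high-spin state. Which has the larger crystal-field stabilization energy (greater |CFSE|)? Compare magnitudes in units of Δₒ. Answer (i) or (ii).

(i)

(i): Ti²⁺: group 4, so d-count = 4 − 2 = 2; t₂g² eg⁰, CFSE = -0.8Δₒ.
(ii): Group 9 minus oxidation state +3 gives a d⁶ configuration for Co³⁺; t2g^4 e_g^2, CFSE = -0.4Δₒ.
So (i) has the larger |CFSE|.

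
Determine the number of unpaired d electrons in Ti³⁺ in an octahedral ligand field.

Ti sits in group 4; removing 3 electrons leaves Ti³⁺ with 4 − 3 = 1 d electrons.
Configuration: t₂g¹ eg⁰, giving 1 unpaired electron.

1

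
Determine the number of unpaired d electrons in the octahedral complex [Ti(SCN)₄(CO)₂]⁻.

Ligand charges: 4×(-1) from SCN⁻ and 2×(+0) from CO sum to -4; with overall charge -1, Ti is +3.
Group 4 minus oxidation state +3 gives a d¹ configuration for Ti³⁺.
Configuration: t2g^1 e_g^0, giving 1 unpaired electron.

1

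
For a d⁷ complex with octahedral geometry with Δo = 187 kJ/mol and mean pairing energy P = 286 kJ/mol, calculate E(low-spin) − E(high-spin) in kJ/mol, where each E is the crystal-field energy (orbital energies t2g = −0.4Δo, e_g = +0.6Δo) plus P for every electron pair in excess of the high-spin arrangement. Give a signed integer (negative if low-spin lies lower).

High-spin: t2g^5 e_g^2, CFSE = -0.8Δo = -150 kJ/mol.
Low-spin: t2g^6 e_g^1, orbital CFSE = -1.8Δo = -337 kJ/mol; plus 1 excess pair × P = +286 kJ/mol; total -51 kJ/mol.
Thus E(LS) − E(HS) = 99 kJ/mol.

99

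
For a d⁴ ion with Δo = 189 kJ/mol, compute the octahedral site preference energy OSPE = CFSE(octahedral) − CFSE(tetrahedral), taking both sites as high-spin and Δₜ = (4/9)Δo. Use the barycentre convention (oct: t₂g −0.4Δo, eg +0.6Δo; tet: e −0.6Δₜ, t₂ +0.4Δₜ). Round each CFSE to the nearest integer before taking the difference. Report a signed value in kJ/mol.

-79

In an octahedral site d⁴ (HS) is t₂g³ eg¹, giving CFSE(oct) = -0.6Δo = -113 kJ/mol.
Tetrahedral: e² t₂², CFSE = 2(−0.6) + 2(+0.4) = -0.4Δₜ = -0.4 × (4/9) × 189 = -34 kJ/mol.
OSPE = -113 − (-34) = -79 kJ/mol.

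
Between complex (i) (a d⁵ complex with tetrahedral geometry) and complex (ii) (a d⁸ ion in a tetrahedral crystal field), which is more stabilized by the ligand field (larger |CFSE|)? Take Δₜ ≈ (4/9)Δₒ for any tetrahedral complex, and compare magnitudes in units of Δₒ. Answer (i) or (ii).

(i): With tetrahedral geometry the complex is necessarily high-spin; e² t₂³, CFSE = 0.0Δₜ ≈ 0.00Δₒ.
(ii): With tetrahedral geometry the complex is necessarily high-spin; e⁴ t₂⁴, CFSE = -0.8Δₜ ≈ -0.36Δₒ.
So (ii) has the larger |CFSE|.

(ii)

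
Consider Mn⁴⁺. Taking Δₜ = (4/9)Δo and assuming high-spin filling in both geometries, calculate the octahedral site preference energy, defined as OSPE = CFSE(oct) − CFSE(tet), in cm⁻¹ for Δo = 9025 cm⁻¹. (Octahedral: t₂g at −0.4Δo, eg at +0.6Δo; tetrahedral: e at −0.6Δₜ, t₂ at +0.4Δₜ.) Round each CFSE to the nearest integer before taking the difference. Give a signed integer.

Mn is in group 7, so Mn⁴⁺ is d³ (7 − 4 = 3).
Octahedral high-spin t₂g³ eg⁰: CFSE = -1.2 × 9025 = -10830 cm⁻¹.
Tetrahedral: e² t₂¹, CFSE = 2(−0.6) + 1(+0.4) = -0.8Δₜ = -0.8 × (4/9) × 9025 = -3209 cm⁻¹.
Subtracting, OSPE = -10830 − (-3209) = -7621 cm⁻¹.

-7621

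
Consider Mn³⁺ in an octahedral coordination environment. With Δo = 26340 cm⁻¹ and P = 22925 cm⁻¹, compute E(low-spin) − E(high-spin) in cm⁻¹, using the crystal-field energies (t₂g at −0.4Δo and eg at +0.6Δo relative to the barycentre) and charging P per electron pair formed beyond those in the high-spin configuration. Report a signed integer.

-3415

Group 7 minus oxidation state +3 gives a d⁴ configuration for Mn³⁺.
High-spin d⁴ fills as t₂g³ eg¹ with CFSE 3(−0.4) + 1(+0.6) = -0.6Δo = -15804 cm⁻¹.
Low-spin: t₂g⁴ eg⁰, orbital CFSE = -1.6Δo = -42144 cm⁻¹; plus 1 excess pair × P = +22925 cm⁻¹; total -19219 cm⁻¹.
Thus E(LS) − E(HS) = -3415 cm⁻¹.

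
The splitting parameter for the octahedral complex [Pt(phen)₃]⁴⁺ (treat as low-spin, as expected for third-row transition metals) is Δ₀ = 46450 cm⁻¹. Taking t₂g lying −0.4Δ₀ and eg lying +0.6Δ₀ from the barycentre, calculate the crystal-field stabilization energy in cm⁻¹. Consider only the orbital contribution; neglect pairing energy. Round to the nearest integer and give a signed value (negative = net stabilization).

phen is neutral, so the +4 overall charge sits on Pt: oxidation state +4.
Pt sits in group 10; removing 4 electrons leaves Pt⁴⁺ with 10 − 4 = 6 d electrons.
The d⁶ electrons fill as t₂g⁶ eg⁰.
CFSE(orbital) = 6×(-0.4Δ₀) + 0×(0.6Δ₀) = -2.4Δ₀; with Δ₀ = 46450 cm⁻¹ that is -111480 cm⁻¹.

-111480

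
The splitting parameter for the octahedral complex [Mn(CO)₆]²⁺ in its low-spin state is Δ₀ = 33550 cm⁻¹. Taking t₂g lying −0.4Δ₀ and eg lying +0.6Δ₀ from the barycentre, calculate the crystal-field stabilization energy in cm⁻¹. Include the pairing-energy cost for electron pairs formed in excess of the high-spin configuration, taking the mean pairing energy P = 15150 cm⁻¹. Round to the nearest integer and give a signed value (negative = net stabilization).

CO is neutral, so the +2 overall charge sits on Mn: oxidation state +2.
Mn is in group 7, so Mn²⁺ is d⁵ (7 − 2 = 5).
Electron filling gives t₂g⁵ eg⁰.
The orbital stabilization is -2.0Δ₀ = -2.0 × 33550 = -67100 cm⁻¹.
Relative to high-spin t₂g³ eg² (0 paired), the low-spin configuration has 2 additional pairs, contributing +2 × 15150 = +30300 cm⁻¹.
Overall CFSE = -67100 + 30300 = -36800 cm⁻¹.

-36800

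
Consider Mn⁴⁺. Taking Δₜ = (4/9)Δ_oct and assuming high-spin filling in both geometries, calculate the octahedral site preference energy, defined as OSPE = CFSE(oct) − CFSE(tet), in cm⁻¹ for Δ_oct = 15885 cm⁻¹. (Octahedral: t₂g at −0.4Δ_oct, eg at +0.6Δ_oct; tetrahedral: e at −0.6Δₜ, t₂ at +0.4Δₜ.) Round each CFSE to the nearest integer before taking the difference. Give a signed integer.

Mn is in group 7, so Mn⁴⁺ is d³ (7 − 4 = 3).
Octahedral (high-spin): t₂g³ eg⁰, CFSE = 3(−0.4) + 0(+0.6) = -1.2Δ_oct = -1.2 × 15885 = -19062 cm⁻¹.
Tetrahedral e² t₂¹ gives -0.8Δₜ = -0.8 × (4/9) × 15885 = -5648 cm⁻¹.
OSPE = -19062 − (-5648) = -13414 cm⁻¹.

-13414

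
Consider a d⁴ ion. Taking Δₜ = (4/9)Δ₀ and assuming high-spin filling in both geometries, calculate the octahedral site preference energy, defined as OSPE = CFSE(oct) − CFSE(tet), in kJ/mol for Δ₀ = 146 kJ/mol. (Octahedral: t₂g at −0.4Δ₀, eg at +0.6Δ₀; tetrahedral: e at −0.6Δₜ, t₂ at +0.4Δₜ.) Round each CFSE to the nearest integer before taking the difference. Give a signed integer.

Octahedral (high-spin): t2g^3 e_g^1, CFSE = 3(−0.4) + 1(+0.6) = -0.6Δ₀ = -0.6 × 146 = -88 kJ/mol.
Tetrahedral e^2 t2^2 gives -0.4Δₜ = -0.4 × (4/9) × 146 = -26 kJ/mol.
OSPE = CFSE(oct) − CFSE(tet) = -88 − (-26) = -62 kJ/mol.

-62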